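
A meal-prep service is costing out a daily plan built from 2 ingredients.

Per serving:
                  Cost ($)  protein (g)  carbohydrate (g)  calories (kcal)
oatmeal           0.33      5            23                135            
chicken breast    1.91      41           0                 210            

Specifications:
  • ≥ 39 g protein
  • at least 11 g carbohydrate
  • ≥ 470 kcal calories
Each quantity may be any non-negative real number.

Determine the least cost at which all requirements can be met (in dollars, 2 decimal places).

Let x1 = servings of oatmeal, x2 = servings of chicken breast.
min 0.33x1 + 1.91x2 s.t.:
  5x1 + 41x2 ≥ 39   (protein)
  23x1 ≥ 11   (carbohydrate)
  135x1 + 210x2 ≥ 470   (calories)
  x1, x2 ≥ 0.
Both inputs are positive at the optimum. Binding constraints: protein and calories.
That vertex is x1 = 2.47, x2 = 0.6499.
Hence cost = 0.33·2.47 + 1.91·0.6499 = $2.0564.

$2.06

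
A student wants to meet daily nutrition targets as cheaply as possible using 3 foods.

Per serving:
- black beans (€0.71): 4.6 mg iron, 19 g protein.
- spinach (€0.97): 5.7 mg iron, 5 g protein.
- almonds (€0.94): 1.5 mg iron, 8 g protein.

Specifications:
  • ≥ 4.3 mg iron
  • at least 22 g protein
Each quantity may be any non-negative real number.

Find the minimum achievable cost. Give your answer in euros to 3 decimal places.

Let x1 = servings of black beans, x2 = servings of spinach, x3 = servings of almonds.
Minimise 0.71x1 + 0.97x2 + 0.94x3 with:
  4.6x1 + 5.7x2 + 1.5x3 ≥ 4.3   (iron)
  19x1 + 5x2 + 8x3 ≥ 22   (protein)
  x1, x2, x3 ≥ 0.
The cheapest feasible vertex uses only black beans; spinach, almonds are not used. There the protein constraint is tight.
Solving gives x1 = 1.158.
Total cost: 0.71·1.158 = 0.82218.

€0.822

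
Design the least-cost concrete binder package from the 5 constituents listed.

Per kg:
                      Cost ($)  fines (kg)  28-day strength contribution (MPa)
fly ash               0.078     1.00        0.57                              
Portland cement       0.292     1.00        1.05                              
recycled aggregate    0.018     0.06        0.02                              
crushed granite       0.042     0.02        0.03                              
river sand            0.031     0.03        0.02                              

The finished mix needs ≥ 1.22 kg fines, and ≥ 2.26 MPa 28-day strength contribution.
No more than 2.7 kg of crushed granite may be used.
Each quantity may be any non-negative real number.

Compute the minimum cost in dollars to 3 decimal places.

$0.309

Set it up as a linear program. Let x1 = kg of fly ash, x2 = kg of Portland cement, x3 = kg of recycled aggregate, x4 = kg of crushed granite, x5 = kg of river sand.
Minimise 0.078x1 + 0.292x2 + 0.018x3 + 0.042x4 + 0.031x5 subject to:
  1x1 + 1x2 + 0.06x3 + 0.02x4 + 0.03x5 ≥ 1.22   (fines)
  0.57x1 + 1.05x2 + 0.02x3 + 0.03x4 + 0.02x5 ≥ 2.26   (28-day strength contribution)
  x4 ≤ 2.7
  x1, x2, x3, x4, x5 ≥ 0.
At the optimum only fly ash is positive (Portland cement, recycled aggregate, crushed granite, river sand = 0). There the 28-day strength contribution constraint is tight.
That vertex is x1 = 3.965.
Objective = 0.078·3.965 = 0.30927.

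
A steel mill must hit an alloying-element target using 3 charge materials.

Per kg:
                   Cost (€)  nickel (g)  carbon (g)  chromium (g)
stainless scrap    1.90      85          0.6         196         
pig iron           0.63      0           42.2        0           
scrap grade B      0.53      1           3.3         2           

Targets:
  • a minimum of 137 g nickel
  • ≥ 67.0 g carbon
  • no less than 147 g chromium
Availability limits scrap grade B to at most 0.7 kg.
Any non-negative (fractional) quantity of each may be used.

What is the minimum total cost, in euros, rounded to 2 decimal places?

Treat it as an LP. Let x1 = kg of stainless scrap, x2 = kg of pig iron, x3 = kg of scrap grade B.
min 1.9x1 + 0.63x2 + 0.53x3 s.t.:
  85x1 + 1x3 ≥ 137   (nickel)
  0.6x1 + 42.2x2 + 3.3x3 ≥ 67   (carbon)
  196x1 + 2x3 ≥ 147   (chromium)
  x3 ≤ 0.7
  x1, x2, x3 ≥ 0.
At the optimum only stainless scrap, pig iron are positive (scrap grade B = 0). Binding constraints: nickel and carbon.
So stainless scrap = 1.612 kg, pig iron = 1.565 kg.
Hence cost = 1.9·1.612 + 0.63·1.565 = €4.0488.

€4.05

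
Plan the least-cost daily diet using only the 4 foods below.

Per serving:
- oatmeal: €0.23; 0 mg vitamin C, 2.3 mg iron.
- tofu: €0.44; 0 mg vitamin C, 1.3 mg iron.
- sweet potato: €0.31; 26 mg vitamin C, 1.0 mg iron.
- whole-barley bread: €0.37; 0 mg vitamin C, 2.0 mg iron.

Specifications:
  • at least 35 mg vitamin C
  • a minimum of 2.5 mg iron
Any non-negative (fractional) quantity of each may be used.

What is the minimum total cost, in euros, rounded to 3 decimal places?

Let x1 = servings of oatmeal, x2 = servings of tofu, x3 = servings of sweet potato, x4 = servings of whole-barley bread.
Minimize 0.23x1 + 0.44x2 + 0.31x3 + 0.37x4 with:
  26x3 ≥ 35   (vitamin C)
  2.3x1 + 1.3x2 + 1x3 + 2x4 ≥ 2.5   (iron)
  x1, x2, x3, x4 ≥ 0.
The minimum-cost mix takes nothing from tofu, whole-barley bread — only oatmeal, sweet potato. Binding constraints: vitamin C and iron.
So oatmeal = 0.5017 servings, sweet potato = 1.346 servings.
Objective = 0.23·0.5017 + 0.31·1.346 = 0.53265.

€0.533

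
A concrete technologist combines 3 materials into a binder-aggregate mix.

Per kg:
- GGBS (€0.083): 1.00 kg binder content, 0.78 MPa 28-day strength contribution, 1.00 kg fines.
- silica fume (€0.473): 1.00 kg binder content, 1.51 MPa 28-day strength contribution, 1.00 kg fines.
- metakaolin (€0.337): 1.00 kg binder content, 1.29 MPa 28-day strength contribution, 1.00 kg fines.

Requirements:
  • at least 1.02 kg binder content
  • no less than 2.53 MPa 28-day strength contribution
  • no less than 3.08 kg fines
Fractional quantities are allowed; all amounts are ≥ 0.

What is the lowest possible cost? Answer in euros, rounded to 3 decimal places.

Treat it as an LP. Let x1 = kg of GGBS, x2 = kg of silica fume, x3 = kg of metakaolin.
Minimise 0.083x1 + 0.473x2 + 0.337x3 subject to:
  1x1 + 1x2 + 1x3 ≥ 1.02   (binder content)
  0.78x1 + 1.51x2 + 1.29x3 ≥ 2.53   (28-day strength contribution)
  1x1 + 1x2 + 1x3 ≥ 3.08   (fines)
  x1, x2, x3 ≥ 0.
At the optimum only GGBS is positive (silica fume, metakaolin = 0). Binding constraint: 28-day strength contribution.
That vertex is x1 = 3.244.
Total cost: 0.083·3.244 = 0.26925.

€0.269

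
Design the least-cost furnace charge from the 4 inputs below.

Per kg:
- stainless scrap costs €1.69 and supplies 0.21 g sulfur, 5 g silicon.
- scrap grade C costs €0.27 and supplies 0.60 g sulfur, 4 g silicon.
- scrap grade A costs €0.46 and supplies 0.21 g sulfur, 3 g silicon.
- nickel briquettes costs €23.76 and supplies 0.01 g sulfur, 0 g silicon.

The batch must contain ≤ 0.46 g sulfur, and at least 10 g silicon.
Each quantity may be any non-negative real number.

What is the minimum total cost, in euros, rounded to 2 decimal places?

Let x1 = kg of stainless scrap, x2 = kg of scrap grade C, x3 = kg of scrap grade A, x4 = kg of nickel briquettes.
Minimize 1.69x1 + 0.27x2 + 0.46x3 + 23.76x4 subject to:
  0.21x1 + 0.6x2 + 0.21x3 + 0.01x4 ≤ 0.46   (sulfur)
  5x1 + 4x2 + 3x3 ≥ 10   (silicon)
  x1, x2, x3, x4 ≥ 0.
The cheapest feasible vertex uses only stainless scrap, scrap grade A; scrap grade C, nickel briquettes are not used. Binding constraints: sulfur and silicon.
That vertex is x1 = 1.714, x3 = 0.4762.
Total cost: 1.69·1.714 + 0.46·0.4762 = 3.1157.

€3.12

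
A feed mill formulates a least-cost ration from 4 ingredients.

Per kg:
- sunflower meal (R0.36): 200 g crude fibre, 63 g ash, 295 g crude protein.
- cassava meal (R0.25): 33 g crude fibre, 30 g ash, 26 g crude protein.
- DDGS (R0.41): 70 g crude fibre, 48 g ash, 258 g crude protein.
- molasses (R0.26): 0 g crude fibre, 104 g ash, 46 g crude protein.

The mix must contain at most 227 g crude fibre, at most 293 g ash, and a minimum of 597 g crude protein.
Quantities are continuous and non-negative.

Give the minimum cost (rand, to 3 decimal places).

R0.890

Set it up as a linear program. Let x1 = kg of sunflower meal, x2 = kg of cassava meal, x3 = kg of DDGS, x4 = kg of molasses.
min 0.36x1 + 0.25x2 + 0.41x3 + 0.26x4 with:
  200x1 + 33x2 + 70x3 ≤ 227   (crude fibre)
  63x1 + 30x2 + 48x3 + 104x4 ≤ 293   (ash)
  295x1 + 26x2 + 258x3 + 46x4 ≥ 597   (crude protein)
  x1, x2, x3, x4 ≥ 0.
The cheapest feasible vertex uses only sunflower meal, DDGS; cassava meal, molasses are not used. Binding constraints: crude fibre and crude protein.
That vertex is x1 = 0.542, x3 = 1.694.
Objective = 0.36·0.542 + 0.41·1.694 = 0.88966.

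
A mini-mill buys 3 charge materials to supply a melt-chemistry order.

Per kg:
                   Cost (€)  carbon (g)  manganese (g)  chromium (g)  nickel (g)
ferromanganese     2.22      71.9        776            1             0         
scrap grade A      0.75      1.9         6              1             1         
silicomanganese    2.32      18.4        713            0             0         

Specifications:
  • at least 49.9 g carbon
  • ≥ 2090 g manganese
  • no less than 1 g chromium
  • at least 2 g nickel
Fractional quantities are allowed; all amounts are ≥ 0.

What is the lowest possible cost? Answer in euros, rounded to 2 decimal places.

€7.44

Let x1 = kg of ferromanganese, x2 = kg of scrap grade A, x3 = kg of silicomanganese.
Minimize 2.22x1 + 0.75x2 + 2.32x3 subject to:
  71.9x1 + 1.9x2 + 18.4x3 ≥ 49.9   (carbon)
  776x1 + 6x2 + 713x3 ≥ 2090   (manganese)
  1x1 + 1x2 ≥ 1   (chromium)
  1x2 ≥ 2   (nickel)
  x1, x2, x3 ≥ 0.
At the optimum only ferromanganese, scrap grade A are positive (silicomanganese = 0). The manganese and nickel requirements are met with equality.
Solving gives x1 = 2.6778, x2 = 2.
Hence cost = 2.22·2.6778 + 0.75·2 = €7.4447.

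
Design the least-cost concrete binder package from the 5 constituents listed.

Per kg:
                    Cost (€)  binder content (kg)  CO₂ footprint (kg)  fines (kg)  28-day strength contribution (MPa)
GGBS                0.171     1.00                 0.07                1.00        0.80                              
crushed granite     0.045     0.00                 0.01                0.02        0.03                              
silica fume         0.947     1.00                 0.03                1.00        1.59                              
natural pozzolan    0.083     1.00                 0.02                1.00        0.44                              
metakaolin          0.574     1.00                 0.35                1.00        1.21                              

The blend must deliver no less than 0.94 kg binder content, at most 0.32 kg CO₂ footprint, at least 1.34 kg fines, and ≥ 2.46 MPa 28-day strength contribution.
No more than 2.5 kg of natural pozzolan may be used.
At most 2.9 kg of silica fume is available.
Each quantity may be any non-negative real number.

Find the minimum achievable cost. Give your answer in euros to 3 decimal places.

Set it up as a linear program. Let x1 = kg of GGBS, x2 = kg of crushed granite, x3 = kg of silica fume, x4 = kg of natural pozzolan, x5 = kg of metakaolin.
Minimize 0.171x1 + 0.045x2 + 0.947x3 + 0.083x4 + 0.574x5 subject to:
  1x1 + 1x3 + 1x4 + 1x5 ≥ 0.94   (binder content)
  0.07x1 + 0.01x2 + 0.03x3 + 0.02x4 + 0.35x5 ≤ 0.32   (CO₂ footprint)
  1x1 + 0.02x2 + 1x3 + 1x4 + 1x5 ≥ 1.34   (fines)
  0.8x1 + 0.03x2 + 1.59x3 + 0.44x4 + 1.21x5 ≥ 2.46   (28-day strength contribution)
  x4 ≤ 2.5
  x3 ≤ 2.9
  x1, x2, x3, x4, x5 ≥ 0.
The optimal basis is {GGBS, natural pozzolan}; crushed granite, silica fume, metakaolin drop out. The 28-day strength contribution and the natural pozzolan cap requirements are met with equality.
Solving gives x1 = 1.7, x4 = 2.5.
Hence cost = 0.171·1.7 + 0.083·2.5 = €0.49820.

€0.498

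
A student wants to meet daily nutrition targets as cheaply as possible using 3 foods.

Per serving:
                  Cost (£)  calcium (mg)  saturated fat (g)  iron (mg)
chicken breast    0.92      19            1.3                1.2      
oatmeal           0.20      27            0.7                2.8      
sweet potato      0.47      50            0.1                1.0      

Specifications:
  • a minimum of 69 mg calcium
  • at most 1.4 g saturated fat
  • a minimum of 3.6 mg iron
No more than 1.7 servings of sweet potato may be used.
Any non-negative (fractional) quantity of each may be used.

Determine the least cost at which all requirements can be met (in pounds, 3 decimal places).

Set it up as a linear program. Let x1 = servings of chicken breast, x2 = servings of oatmeal, x3 = servings of sweet potato.
min 0.92x1 + 0.2x2 + 0.47x3 s.t.:
  19x1 + 27x2 + 50x3 ≥ 69   (calcium)
  1.3x1 + 0.7x2 + 0.1x3 ≤ 1.4   (saturated fat)
  1.2x1 + 2.8x2 + 1x3 ≥ 3.6   (iron)
  x3 ≤ 1.7
  x1, x2, x3 ≥ 0.
The optimal basis is {oatmeal, sweet potato}; chicken breast drops out. Binding constraints: calcium and saturated fat.
That vertex is x2 = 1.95356, x3 = 0.325077.
Total cost: 0.2·1.95356 + 0.47·0.325077 = 0.543498.

£0.543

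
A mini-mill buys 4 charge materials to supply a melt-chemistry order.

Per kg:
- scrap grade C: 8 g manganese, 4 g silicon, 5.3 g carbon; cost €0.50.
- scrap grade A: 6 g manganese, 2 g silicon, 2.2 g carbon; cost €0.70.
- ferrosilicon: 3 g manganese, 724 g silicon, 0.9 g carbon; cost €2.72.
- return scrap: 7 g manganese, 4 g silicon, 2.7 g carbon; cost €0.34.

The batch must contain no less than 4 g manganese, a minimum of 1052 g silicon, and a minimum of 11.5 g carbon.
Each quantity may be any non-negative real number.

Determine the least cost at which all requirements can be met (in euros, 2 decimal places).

€4.89

Treat it as an LP. Let x1 = kg of scrap grade C, x2 = kg of scrap grade A, x3 = kg of ferrosilicon, x4 = kg of return scrap.
min 0.5x1 + 0.7x2 + 2.72x3 + 0.34x4 with:
  8x1 + 6x2 + 3x3 + 7x4 ≥ 4   (manganese)
  4x1 + 2x2 + 724x3 + 4x4 ≥ 1052   (silicon)
  5.3x1 + 2.2x2 + 0.9x3 + 2.7x4 ≥ 11.5   (carbon)
  x1, x2, x3, x4 ≥ 0.
At the optimum only scrap grade C, ferrosilicon are positive (scrap grade A, return scrap = 0). There the silicon and carbon constraints are tight.
That vertex is x1 = 1.9249, x3 = 1.4424.
Hence cost = 0.5·1.9249 + 2.72·1.4424 = €4.8858.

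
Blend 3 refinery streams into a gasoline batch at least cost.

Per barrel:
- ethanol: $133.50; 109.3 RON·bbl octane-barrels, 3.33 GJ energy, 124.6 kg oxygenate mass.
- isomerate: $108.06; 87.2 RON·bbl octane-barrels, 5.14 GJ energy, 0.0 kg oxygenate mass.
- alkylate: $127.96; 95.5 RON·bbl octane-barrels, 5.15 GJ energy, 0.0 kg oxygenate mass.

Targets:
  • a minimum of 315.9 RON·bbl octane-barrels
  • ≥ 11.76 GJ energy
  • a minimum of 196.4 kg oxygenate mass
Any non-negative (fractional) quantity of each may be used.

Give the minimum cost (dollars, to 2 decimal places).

$387.18

Let x1 = barrels of ethanol, x2 = barrels of isomerate, x3 = barrels of alkylate.
min 133.5x1 + 108.06x2 + 127.96x3 s.t.:
  109.3x1 + 87.2x2 + 95.5x3 ≥ 315.9   (octane-barrels)
  3.33x1 + 5.14x2 + 5.15x3 ≥ 11.76   (energy)
  124.6x1 ≥ 196.4   (oxygenate mass)
  x1, x2, x3 ≥ 0.
The optimal basis is {ethanol, isomerate}; alkylate drops out. There the octane-barrels and energy constraints are tight.
Solving gives x1 = 2.2041, x2 = 0.85998.
Objective = 133.5·2.2041 + 108.06·0.85998 = 387.1768.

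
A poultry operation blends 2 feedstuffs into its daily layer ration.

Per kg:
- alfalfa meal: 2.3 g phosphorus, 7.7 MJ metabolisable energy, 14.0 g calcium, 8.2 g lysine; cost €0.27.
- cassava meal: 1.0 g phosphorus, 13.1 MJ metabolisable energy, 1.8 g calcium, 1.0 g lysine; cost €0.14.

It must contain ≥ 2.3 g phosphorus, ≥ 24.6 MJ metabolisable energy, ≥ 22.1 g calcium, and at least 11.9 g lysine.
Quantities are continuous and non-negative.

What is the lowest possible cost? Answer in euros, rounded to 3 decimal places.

€0.534

Let x1 = kg of alfalfa meal, x2 = kg of cassava meal.
Minimise 0.27x1 + 0.14x2 subject to:
  2.3x1 + 1x2 ≥ 2.3   (phosphorus)
  7.7x1 + 13.1x2 ≥ 24.6   (metabolisable energy)
  14x1 + 1.8x2 ≥ 22.1   (calcium)
  8.2x1 + 1x2 ≥ 11.9   (lysine)
  x1, x2 ≥ 0.
Both inputs are positive at the optimum. There the metabolisable energy and calcium constraints are tight.
Optimal quantities: alfalfa meal = 1.446 kg, cassava meal = 1.028 kg.
Objective = 0.27·1.446 + 0.14·1.028 = 0.53434.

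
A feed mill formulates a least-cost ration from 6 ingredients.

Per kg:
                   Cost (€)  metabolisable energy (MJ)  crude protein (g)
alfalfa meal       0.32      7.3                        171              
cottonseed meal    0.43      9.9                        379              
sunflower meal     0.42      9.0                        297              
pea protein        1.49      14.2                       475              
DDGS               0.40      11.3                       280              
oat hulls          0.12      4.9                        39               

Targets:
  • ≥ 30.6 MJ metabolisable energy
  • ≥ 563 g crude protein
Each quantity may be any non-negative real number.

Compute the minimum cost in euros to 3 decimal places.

Treat it as an LP. Let x1 = kg of alfalfa meal, x2 = kg of cottonseed meal, x3 = kg of sunflower meal, x4 = kg of pea protein, x5 = kg of DDGS, x6 = kg of oat hulls.
min 0.32x1 + 0.43x2 + 0.42x3 + 1.49x4 + 0.4x5 + 0.12x6 with:
  7.3x1 + 9.9x2 + 9x3 + 14.2x4 + 11.3x5 + 4.9x6 ≥ 30.6   (metabolisable energy)
  171x1 + 379x2 + 297x3 + 475x4 + 280x5 + 39x6 ≥ 563   (crude protein)
  x1, x2, x3, x4, x5, x6 ≥ 0.
At the optimum only cottonseed meal, oat hulls are positive (alfalfa meal, sunflower meal, pea protein, DDGS = 0). There the metabolisable energy and crude protein constraints are tight.
That vertex is x2 = 1.064, x6 = 4.095.
Total cost: 0.43·1.064 + 0.12·4.095 = 0.94892.

€0.949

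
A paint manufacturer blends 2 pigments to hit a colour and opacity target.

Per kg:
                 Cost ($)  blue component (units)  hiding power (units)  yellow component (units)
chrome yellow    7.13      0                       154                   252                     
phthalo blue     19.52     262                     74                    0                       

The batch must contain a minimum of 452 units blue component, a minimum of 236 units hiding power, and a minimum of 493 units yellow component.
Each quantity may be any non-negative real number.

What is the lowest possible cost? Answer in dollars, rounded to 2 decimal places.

Let x1 = kg of chrome yellow, x2 = kg of phthalo blue.
min 7.13x1 + 19.52x2 subject to:
  262x2 ≥ 452   (blue component)
  154x1 + 74x2 ≥ 236   (hiding power)
  252x1 ≥ 493   (yellow component)
  x1, x2 ≥ 0.
Both inputs are positive at the optimum. Binding constraints: blue component and yellow component.
That vertex is x1 = 1.956, x2 = 1.725.
Cost = 7.13·1.956 + 19.52·1.725 = 47.6183.

$47.62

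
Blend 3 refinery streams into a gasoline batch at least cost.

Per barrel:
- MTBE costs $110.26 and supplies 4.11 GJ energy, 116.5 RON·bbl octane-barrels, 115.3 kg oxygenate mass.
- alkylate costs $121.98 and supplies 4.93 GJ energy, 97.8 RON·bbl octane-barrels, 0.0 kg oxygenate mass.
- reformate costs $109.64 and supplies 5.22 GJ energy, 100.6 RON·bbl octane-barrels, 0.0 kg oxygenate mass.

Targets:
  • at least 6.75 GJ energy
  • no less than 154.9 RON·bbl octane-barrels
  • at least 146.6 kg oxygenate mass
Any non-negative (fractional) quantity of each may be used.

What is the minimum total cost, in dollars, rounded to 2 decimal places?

$172.21

Let x1 = barrels of MTBE, x2 = barrels of alkylate, x3 = barrels of reformate.
Minimise 110.26x1 + 121.98x2 + 109.64x3 subject to:
  4.11x1 + 4.93x2 + 5.22x3 ≥ 6.75   (energy)
  116.5x1 + 97.8x2 + 100.6x3 ≥ 154.9   (octane-barrels)
  115.3x1 ≥ 146.6   (oxygenate mass)
  x1, x2, x3 ≥ 0.
At the optimum only MTBE, reformate are positive (alkylate = 0). The energy and oxygenate mass requirements are met with equality.
Optimal quantities: MTBE = 1.2715 barrels, reformate = 0.29201 barrels.
Cost = 110.26·1.2715 + 109.64·0.29201 = 172.2116.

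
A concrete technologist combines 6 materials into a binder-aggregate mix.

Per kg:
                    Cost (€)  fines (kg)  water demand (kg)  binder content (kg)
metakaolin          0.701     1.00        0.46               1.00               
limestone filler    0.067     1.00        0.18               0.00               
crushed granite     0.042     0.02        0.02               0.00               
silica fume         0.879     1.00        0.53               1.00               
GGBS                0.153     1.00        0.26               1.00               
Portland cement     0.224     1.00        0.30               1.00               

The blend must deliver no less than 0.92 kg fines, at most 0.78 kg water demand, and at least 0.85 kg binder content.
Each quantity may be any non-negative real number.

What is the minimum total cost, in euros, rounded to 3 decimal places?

Set it up as a linear program. Let x1 = kg of metakaolin, x2 = kg of limestone filler, x3 = kg of crushed granite, x4 = kg of silica fume, x5 = kg of GGBS, x6 = kg of Portland cement.
min 0.701x1 + 0.067x2 + 0.042x3 + 0.879x4 + 0.153x5 + 0.224x6 subject to:
  1x1 + 1x2 + 0.02x3 + 1x4 + 1x5 + 1x6 ≥ 0.92   (fines)
  0.46x1 + 0.18x2 + 0.02x3 + 0.53x4 + 0.26x5 + 0.3x6 ≤ 0.78   (water demand)
  1x1 + 1x4 + 1x5 + 1x6 ≥ 0.85   (binder content)
  x1, x2, x3, x4, x5, x6 ≥ 0.
At the optimum only limestone filler, GGBS are positive (metakaolin, crushed granite, silica fume, Portland cement = 0). The fines and binder content requirements are met with equality.
So limestone filler = 0.07 kg, GGBS = 0.85 kg.
Hence cost = 0.067·0.07 + 0.153·0.85 = €0.13474.

€0.135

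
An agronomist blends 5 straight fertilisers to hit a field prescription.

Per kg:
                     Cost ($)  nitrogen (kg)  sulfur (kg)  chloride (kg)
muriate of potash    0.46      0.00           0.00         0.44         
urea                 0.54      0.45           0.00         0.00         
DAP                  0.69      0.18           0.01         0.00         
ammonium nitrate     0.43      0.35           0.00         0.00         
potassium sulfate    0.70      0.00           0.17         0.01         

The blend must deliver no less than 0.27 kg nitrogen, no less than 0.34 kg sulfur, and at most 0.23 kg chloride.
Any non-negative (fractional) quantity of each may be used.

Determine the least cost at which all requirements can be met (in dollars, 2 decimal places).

Let x1 = kg of muriate of potash, x2 = kg of urea, x3 = kg of DAP, x4 = kg of ammonium nitrate, x5 = kg of potassium sulfate.
Minimize 0.46x1 + 0.54x2 + 0.69x3 + 0.43x4 + 0.7x5 with:
  0.45x2 + 0.18x3 + 0.35x4 ≥ 0.27   (nitrogen)
  0.01x3 + 0.17x5 ≥ 0.34   (sulfur)
  0.44x1 + 0.01x5 ≤ 0.23   (chloride)
  x1, x2, x3, x4, x5 ≥ 0.
The minimum-cost mix takes nothing from muriate of potash, DAP, ammonium nitrate — only urea, potassium sulfate. The nitrogen and sulfur requirements are met with equality.
Solving gives x2 = 0.6, x5 = 2.
Objective = 0.54·0.6 + 0.7·2 = 1.7240.

$1.72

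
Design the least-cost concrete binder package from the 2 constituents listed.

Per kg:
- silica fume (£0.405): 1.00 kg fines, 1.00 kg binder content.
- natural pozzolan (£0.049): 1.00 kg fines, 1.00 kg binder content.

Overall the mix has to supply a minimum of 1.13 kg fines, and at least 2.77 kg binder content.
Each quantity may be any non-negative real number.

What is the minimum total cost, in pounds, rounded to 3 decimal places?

This is a linear program. Let x1 = kg of silica fume, x2 = kg of natural pozzolan.
Minimize 0.405x1 + 0.049x2 s.t.:
  1x1 + 1x2 ≥ 1.13   (fines)
  1x1 + 1x2 ≥ 2.77   (binder content)
  x1, x2 ≥ 0.
The optimal basis is {natural pozzolan}; silica fume drops out. Binding constraint: binder content.
So natural pozzolan = 2.77 kg.
Hence cost = 0.049·2.77 = £0.13573.

£0.136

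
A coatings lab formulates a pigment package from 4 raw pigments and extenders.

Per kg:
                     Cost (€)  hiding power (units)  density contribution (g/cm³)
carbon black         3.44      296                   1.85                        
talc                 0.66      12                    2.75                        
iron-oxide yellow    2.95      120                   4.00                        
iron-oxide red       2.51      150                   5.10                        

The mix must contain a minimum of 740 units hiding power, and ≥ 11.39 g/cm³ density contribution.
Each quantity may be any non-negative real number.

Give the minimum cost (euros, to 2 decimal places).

€9.85

Set it up as a linear program. Let x1 = kg of carbon black, x2 = kg of talc, x3 = kg of iron-oxide yellow, x4 = kg of iron-oxide red.
Minimize 3.44x1 + 0.66x2 + 2.95x3 + 2.51x4 with:
  296x1 + 12x2 + 120x3 + 150x4 ≥ 740   (hiding power)
  1.85x1 + 2.75x2 + 4x3 + 5.1x4 ≥ 11.39   (density contribution)
  x1, x2, x3, x4 ≥ 0.
At the optimum only carbon black, iron-oxide red are positive (talc, iron-oxide yellow = 0). There the hiding power and density contribution constraints are tight.
That vertex is x1 = 1.6764, x4 = 1.6252.
Hence cost = 3.44·1.6764 + 2.51·1.6252 = €9.8461.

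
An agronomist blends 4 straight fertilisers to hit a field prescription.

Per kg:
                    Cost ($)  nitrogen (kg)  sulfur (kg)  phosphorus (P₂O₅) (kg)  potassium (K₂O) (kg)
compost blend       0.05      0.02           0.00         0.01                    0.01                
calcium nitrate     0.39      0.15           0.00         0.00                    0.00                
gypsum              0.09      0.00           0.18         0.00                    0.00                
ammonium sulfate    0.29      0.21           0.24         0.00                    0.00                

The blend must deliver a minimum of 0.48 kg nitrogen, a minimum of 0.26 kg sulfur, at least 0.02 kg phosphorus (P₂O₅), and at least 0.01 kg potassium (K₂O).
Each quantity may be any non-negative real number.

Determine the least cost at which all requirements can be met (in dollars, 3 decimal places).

$0.708

Treat it as an LP. Let x1 = kg of compost blend, x2 = kg of calcium nitrate, x3 = kg of gypsum, x4 = kg of ammonium sulfate.
Minimize 0.05x1 + 0.39x2 + 0.09x3 + 0.29x4 s.t.:
  0.02x1 + 0.15x2 + 0.21x4 ≥ 0.48   (nitrogen)
  0.18x3 + 0.24x4 ≥ 0.26   (sulfur)
  0.01x1 ≥ 0.02   (phosphorus (P₂O₅))
  0.01x1 ≥ 0.01   (potassium (K₂O))
  x1, x2, x3, x4 ≥ 0.
At the optimum only compost blend, ammonium sulfate are positive (calcium nitrate, gypsum = 0). Binding constraints: nitrogen and phosphorus (P₂O₅).
So compost blend = 2 kg, ammonium sulfate = 2.095 kg.
Total cost: 0.05·2 + 0.29·2.095 = 0.70755.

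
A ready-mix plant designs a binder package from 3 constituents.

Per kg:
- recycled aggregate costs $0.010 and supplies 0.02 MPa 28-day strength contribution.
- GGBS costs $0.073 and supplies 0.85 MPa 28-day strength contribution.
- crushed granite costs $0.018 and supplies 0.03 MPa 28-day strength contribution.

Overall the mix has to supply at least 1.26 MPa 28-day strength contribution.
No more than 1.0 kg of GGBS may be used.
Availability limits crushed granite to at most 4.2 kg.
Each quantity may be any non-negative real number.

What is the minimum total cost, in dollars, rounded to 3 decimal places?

Set it up as a linear program. Let x1 = kg of recycled aggregate, x2 = kg of GGBS, x3 = kg of crushed granite.
Minimise 0.01x1 + 0.073x2 + 0.018x3 s.t.:
  0.02x1 + 0.85x2 + 0.03x3 ≥ 1.26   (28-day strength contribution)
  x2 ≤ 1
  x3 ≤ 4.2
  x1, x2, x3 ≥ 0.
The cheapest feasible vertex uses only recycled aggregate, GGBS; crushed granite is not used. The 28-day strength contribution and the GGBS cap requirements are met with equality.
Solving gives x1 = 20.5, x2 = 1.
Objective = 0.01·20.5 + 0.073·1 = 0.27800.

$0.278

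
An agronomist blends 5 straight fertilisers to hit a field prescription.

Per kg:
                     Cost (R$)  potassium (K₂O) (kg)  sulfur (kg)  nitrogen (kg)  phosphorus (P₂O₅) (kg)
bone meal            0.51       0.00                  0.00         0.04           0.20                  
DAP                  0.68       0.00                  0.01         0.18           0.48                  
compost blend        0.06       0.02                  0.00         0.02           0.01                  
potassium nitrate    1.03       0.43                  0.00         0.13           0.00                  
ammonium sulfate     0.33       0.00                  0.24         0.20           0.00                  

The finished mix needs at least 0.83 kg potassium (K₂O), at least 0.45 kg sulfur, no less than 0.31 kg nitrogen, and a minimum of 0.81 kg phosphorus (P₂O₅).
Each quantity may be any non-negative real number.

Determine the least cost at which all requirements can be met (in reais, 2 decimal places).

R$3.66

This is a linear program. Let x1 = kg of bone meal, x2 = kg of DAP, x3 = kg of compost blend, x4 = kg of potassium nitrate, x5 = kg of ammonium sulfate.
min 0.51x1 + 0.68x2 + 0.06x3 + 1.03x4 + 0.33x5 with:
  0.02x3 + 0.43x4 ≥ 0.83   (potassium (K₂O))
  0.01x2 + 0.24x5 ≥ 0.45   (sulfur)
  0.04x1 + 0.18x2 + 0.02x3 + 0.13x4 + 0.2x5 ≥ 0.31   (nitrogen)
  0.2x1 + 0.48x2 + 0.01x3 ≥ 0.81   (phosphorus (P₂O₅))
  x1, x2, x3, x4, x5 ≥ 0.
The minimum-cost mix takes nothing from bone meal, potassium nitrate — only DAP, compost blend, ammonium sulfate. The potassium (K₂O), sulfur, phosphorus (P₂O₅) requirements are met with equality.
That vertex is x2 = 0.8229, x3 = 41.5, x5 = 1.841.
Cost = 0.68·0.8229 + 0.06·41.5 + 0.33·1.841 = 3.6571.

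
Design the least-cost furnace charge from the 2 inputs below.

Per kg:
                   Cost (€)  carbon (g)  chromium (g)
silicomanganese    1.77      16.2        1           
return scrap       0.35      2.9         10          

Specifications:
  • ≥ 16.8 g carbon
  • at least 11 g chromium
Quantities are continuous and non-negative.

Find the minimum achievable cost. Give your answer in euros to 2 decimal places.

€1.87

Let x1 = kg of silicomanganese, x2 = kg of return scrap.
min 1.77x1 + 0.35x2 subject to:
  16.2x1 + 2.9x2 ≥ 16.8   (carbon)
  1x1 + 10x2 ≥ 11   (chromium)
  x1, x2 ≥ 0.
Both inputs are positive at the optimum. The carbon and chromium requirements are met with equality.
Optimal quantities: silicomanganese = 0.8554 kg, return scrap = 1.014 kg.
Objective = 1.77·0.8554 + 0.35·1.014 = 1.8690.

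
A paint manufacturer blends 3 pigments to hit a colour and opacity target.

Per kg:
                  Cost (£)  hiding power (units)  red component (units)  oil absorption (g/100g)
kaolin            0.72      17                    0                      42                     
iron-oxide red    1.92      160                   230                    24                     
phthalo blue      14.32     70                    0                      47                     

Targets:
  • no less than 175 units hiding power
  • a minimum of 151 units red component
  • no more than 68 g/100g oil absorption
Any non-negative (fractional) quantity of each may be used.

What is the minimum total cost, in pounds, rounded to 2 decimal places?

Let x1 = kg of kaolin, x2 = kg of iron-oxide red, x3 = kg of phthalo blue.
Minimise 0.72x1 + 1.92x2 + 14.32x3 s.t.:
  17x1 + 160x2 + 70x3 ≥ 175   (hiding power)
  230x2 ≥ 151   (red component)
  42x1 + 24x2 + 47x3 ≤ 68   (oil absorption)
  x1, x2, x3 ≥ 0.
At the optimum only iron-oxide red is positive (kaolin, phthalo blue = 0). Binding constraint: hiding power.
So iron-oxide red = 1.094 kg.
Total cost: 1.92·1.094 = 2.1005.

£2.10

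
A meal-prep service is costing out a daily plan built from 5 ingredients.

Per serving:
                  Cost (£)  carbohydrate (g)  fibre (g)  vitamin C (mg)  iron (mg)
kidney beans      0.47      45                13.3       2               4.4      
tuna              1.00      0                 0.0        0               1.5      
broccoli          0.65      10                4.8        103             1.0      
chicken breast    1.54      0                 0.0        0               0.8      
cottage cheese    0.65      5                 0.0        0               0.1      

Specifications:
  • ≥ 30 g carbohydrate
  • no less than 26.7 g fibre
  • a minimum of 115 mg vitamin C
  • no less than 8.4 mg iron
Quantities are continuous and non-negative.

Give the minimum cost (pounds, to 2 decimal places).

£1.49

Let x1 = servings of kidney beans, x2 = servings of tuna, x3 = servings of broccoli, x4 = servings of chicken breast, x5 = servings of cottage cheese.
Minimise 0.47x1 + 1x2 + 0.65x3 + 1.54x4 + 0.65x5 s.t.:
  45x1 + 10x3 + 5x5 ≥ 30   (carbohydrate)
  13.3x1 + 4.8x3 ≥ 26.7   (fibre)
  2x1 + 103x3 ≥ 115   (vitamin C)
  4.4x1 + 1.5x2 + 1x3 + 0.8x4 + 0.1x5 ≥ 8.4   (iron)
  x1, x2, x3, x4, x5 ≥ 0.
The optimal basis is {kidney beans, broccoli}; tuna, chicken breast, cottage cheese drop out. The vitamin C and iron requirements are met with equality.
Solving gives x1 = 1.663, x3 = 1.084.
Objective = 0.47·1.663 + 0.65·1.084 = 1.4862.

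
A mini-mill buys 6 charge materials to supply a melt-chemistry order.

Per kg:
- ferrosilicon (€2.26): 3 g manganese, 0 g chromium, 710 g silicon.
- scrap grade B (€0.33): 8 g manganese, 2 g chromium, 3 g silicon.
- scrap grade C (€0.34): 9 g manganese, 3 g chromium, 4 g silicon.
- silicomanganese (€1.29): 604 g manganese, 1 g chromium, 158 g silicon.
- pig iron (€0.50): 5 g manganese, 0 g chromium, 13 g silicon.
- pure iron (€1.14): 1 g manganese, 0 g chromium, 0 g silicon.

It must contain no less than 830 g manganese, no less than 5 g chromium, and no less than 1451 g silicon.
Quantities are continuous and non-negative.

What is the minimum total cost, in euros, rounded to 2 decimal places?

€6.08

Let x1 = kg of ferrosilicon, x2 = kg of scrap grade B, x3 = kg of scrap grade C, x4 = kg of silicomanganese, x5 = kg of pig iron, x6 = kg of pure iron.
Minimize 2.26x1 + 0.33x2 + 0.34x3 + 1.29x4 + 0.5x5 + 1.14x6 subject to:
  3x1 + 8x2 + 9x3 + 604x4 + 5x5 + 1x6 ≥ 830   (manganese)
  2x2 + 3x3 + 1x4 ≥ 5   (chromium)
  710x1 + 3x2 + 4x3 + 158x4 + 13x5 ≥ 1451   (silicon)
  x1, x2, x3, x4, x5, x6 ≥ 0.
The minimum-cost mix takes nothing from scrap grade B, pig iron, pure iron — only ferrosilicon, scrap grade C, silicomanganese. The manganese, chromium, silicon requirements are met with equality.
That vertex is x1 = 1.737, x3 = 1.218, x4 = 1.347.
Total cost: 2.26·1.737 + 0.34·1.218 + 1.29·1.347 = 6.0774.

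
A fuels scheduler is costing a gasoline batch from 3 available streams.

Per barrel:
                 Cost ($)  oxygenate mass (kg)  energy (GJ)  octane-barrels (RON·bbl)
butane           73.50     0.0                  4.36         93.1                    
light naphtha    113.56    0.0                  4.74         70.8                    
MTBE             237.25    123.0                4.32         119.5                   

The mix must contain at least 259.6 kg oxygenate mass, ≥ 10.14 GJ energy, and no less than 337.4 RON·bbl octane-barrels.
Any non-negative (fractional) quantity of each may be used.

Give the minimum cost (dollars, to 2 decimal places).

Treat it as an LP. Let x1 = barrels of butane, x2 = barrels of light naphtha, x3 = barrels of MTBE.
Minimize 73.5x1 + 113.56x2 + 237.25x3 subject to:
  123x3 ≥ 259.6   (oxygenate mass)
  4.36x1 + 4.74x2 + 4.32x3 ≥ 10.14   (energy)
  93.1x1 + 70.8x2 + 119.5x3 ≥ 337.4   (octane-barrels)
  x1, x2, x3 ≥ 0.
The minimum-cost mix takes nothing from light naphtha — only butane, MTBE. Binding constraints: oxygenate mass and octane-barrels.
So butane = 0.91501 barrels, MTBE = 2.1106 barrels.
Total cost: 73.5·0.91501 + 237.25·2.1106 = 567.9931.

$567.99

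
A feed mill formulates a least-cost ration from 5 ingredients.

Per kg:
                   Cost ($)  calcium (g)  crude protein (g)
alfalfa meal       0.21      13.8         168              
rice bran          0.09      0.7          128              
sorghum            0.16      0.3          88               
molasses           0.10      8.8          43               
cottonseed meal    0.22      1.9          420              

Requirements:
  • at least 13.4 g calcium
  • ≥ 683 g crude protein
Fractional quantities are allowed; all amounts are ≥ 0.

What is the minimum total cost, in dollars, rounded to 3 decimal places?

Let x1 = kg of alfalfa meal, x2 = kg of rice bran, x3 = kg of sorghum, x4 = kg of molasses, x5 = kg of cottonseed meal.
Minimize 0.21x1 + 0.09x2 + 0.16x3 + 0.1x4 + 0.22x5 s.t.:
  13.8x1 + 0.7x2 + 0.3x3 + 8.8x4 + 1.9x5 ≥ 13.4   (calcium)
  168x1 + 128x2 + 88x3 + 43x4 + 420x5 ≥ 683   (crude protein)
  x1, x2, x3, x4, x5 ≥ 0.
The cheapest feasible vertex uses only molasses, cottonseed meal; alfalfa meal, rice bran, sorghum are not used. There the calcium and crude protein constraints are tight.
So molasses = 1.198 kg, cottonseed meal = 1.504 kg.
Cost = 0.1·1.198 + 0.22·1.504 = 0.45068.

$0.451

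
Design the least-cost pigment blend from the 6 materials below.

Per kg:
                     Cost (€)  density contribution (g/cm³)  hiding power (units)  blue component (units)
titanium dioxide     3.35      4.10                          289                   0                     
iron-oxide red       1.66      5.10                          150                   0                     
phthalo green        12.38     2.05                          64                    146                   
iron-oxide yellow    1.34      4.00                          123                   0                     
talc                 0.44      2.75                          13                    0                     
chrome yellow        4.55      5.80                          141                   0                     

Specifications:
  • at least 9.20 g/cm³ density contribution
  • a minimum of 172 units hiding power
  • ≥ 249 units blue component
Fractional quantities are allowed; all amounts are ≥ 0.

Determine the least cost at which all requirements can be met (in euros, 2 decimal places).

Let x1 = kg of titanium dioxide, x2 = kg of iron-oxide red, x3 = kg of phthalo green, x4 = kg of iron-oxide yellow, x5 = kg of talc, x6 = kg of chrome yellow.
Minimise 3.35x1 + 1.66x2 + 12.38x3 + 1.34x4 + 0.44x5 + 4.55x6 s.t.:
  4.1x1 + 5.1x2 + 2.05x3 + 4x4 + 2.75x5 + 5.8x6 ≥ 9.2   (density contribution)
  289x1 + 150x2 + 64x3 + 123x4 + 13x5 + 141x6 ≥ 172   (hiding power)
  146x3 ≥ 249   (blue component)
  x1, x2, x3, x4, x5, x6 ≥ 0.
The cheapest feasible vertex uses only iron-oxide red, phthalo green, talc; titanium dioxide, iron-oxide yellow, chrome yellow are not used. Binding constraints: density contribution, hiding power, blue component.
That vertex is x2 = 0.28506, x3 = 1.7055, x5 = 1.5454.
Hence cost = 1.66·0.28506 + 12.38·1.7055 + 0.44·1.5454 = €22.2673.

€22.27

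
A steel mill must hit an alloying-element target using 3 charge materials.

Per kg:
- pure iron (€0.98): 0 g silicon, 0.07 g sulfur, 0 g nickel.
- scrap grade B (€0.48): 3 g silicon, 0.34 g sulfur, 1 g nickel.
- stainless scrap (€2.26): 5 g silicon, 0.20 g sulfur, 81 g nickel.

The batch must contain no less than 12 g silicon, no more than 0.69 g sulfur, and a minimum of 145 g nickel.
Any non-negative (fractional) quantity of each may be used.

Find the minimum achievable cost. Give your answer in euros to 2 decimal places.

This is a linear program. Let x1 = kg of pure iron, x2 = kg of scrap grade B, x3 = kg of stainless scrap.
Minimise 0.98x1 + 0.48x2 + 2.26x3 s.t.:
  3x2 + 5x3 ≥ 12   (silicon)
  0.07x1 + 0.34x2 + 0.2x3 ≤ 0.69   (sulfur)
  1x2 + 81x3 ≥ 145   (nickel)
  x1, x2, x3 ≥ 0.
The minimum-cost mix takes nothing from pure iron — only scrap grade B, stainless scrap. There the silicon and sulfur constraints are tight.
Optimal quantities: scrap grade B = 0.9545 kg, stainless scrap = 1.827 kg.
Total cost: 0.48·0.9545 + 2.26·1.827 = 4.5872.

€4.59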